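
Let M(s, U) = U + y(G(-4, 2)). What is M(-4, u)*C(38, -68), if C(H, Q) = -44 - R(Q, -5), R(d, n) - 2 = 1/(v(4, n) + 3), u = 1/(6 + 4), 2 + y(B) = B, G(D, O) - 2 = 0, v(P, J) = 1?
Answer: -37/8 ≈ -4.6250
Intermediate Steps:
G(D, O) = 2 (G(D, O) = 2 + 0 = 2)
y(B) = -2 + B
u = ⅒ (u = 1/10 = ⅒ ≈ 0.10000)
R(d, n) = 9/4 (R(d, n) = 2 + 1/(1 + 3) = 2 + 1/4 = 2 + ¼ = 9/4)
M(s, U) = U (M(s, U) = U + (-2 + 2) = U + 0 = U)
C(H, Q) = -185/4 (C(H, Q) = -44 - 1*9/4 = -44 - 9/4 = -185/4)
M(-4, u)*C(38, -68) = (⅒)*(-185/4) = -37/8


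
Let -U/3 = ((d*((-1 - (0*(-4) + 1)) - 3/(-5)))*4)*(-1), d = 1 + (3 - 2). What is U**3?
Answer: -4741632/125 ≈ -37933.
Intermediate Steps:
d = 2 (d = 1 + 1 = 2)
U = -168/5 (U = -3*(2*((-1 - (0*(-4) + 1)) - 3/(-5)))*4*(-1) = -3*(2*((-1 - (0 + 1)) - 3*(-1/5)))*4*(-1) = -3*(2*((-1 - 1*1) + 3/5))*4*(-1) = -3*(2*((-1 - 1) + 3/5))*4*(-1) = -3*(2*(-2 + 3/5))*4*(-1) = -3*(2*(-7/5))*4*(-1) = -3*(-14/5*4)*(-1) = -(-168)*(-1)/5 = -3*56/5 = -168/5 ≈ -33.600)
U**3 = (-168/5)**3 = -4741632/125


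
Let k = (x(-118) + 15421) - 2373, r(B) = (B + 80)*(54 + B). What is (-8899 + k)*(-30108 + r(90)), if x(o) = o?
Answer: -22686468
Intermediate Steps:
r(B) = (54 + B)*(80 + B) (r(B) = (80 + B)*(54 + B) = (54 + B)*(80 + B))
k = 12930 (k = (-118 + 15421) - 2373 = 15303 - 2373 = 12930)
(-8899 + k)*(-30108 + r(90)) = (-8899 + 12930)*(-30108 + (4320 + 90² + 134*90)) = 4031*(-30108 + (4320 + 8100 + 12060)) = 4031*(-30108 + 24480) = 4031*(-5628) = -22686468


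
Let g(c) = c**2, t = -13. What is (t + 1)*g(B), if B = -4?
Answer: -192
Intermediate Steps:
(t + 1)*g(B) = (-13 + 1)*(-4)**2 = -12*16 = -192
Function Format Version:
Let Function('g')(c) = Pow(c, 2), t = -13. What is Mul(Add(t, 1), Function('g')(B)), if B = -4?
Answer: -192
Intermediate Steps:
Mul(Add(t, 1), Function('g')(B)) = Mul(Add(-13, 1), Pow(-4, 2)) = Mul(-12, 16) = -192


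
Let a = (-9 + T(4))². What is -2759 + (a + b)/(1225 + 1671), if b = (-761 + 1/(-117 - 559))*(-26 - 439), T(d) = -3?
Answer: -5161972715/1957696 ≈ -2636.8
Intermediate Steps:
a = 144 (a = (-9 - 3)² = (-12)² = 144)
b = 239213205/676 (b = (-761 + 1/(-676))*(-465) = (-761 - 1/676)*(-465) = -514437/676*(-465) = 239213205/676 ≈ 3.5387e+5)
-2759 + (a + b)/(1225 + 1671) = -2759 + (144 + 239213205/676)/(1225 + 1671) = -2759 + (239310549/676)/2896 = -2759 + (239310549/676)*(1/2896) = -2759 + 239310549/1957696 = -5161972715/1957696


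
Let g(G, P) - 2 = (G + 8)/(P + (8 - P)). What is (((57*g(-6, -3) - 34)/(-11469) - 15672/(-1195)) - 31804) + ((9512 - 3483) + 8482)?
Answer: -947315215103/54821820 ≈ -17280.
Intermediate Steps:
g(G, P) = 3 + G/8 (g(G, P) = 2 + (G + 8)/(P + (8 - P)) = 2 + (8 + G)/8 = 2 + (8 + G)*(⅛) = 2 + (1 + G/8) = 3 + G/8)
(((57*g(-6, -3) - 34)/(-11469) - 15672/(-1195)) - 31804) + ((9512 - 3483) + 8482) = (((57*(3 + (⅛)*(-6)) - 34)/(-11469) - 15672/(-1195)) - 31804) + ((9512 - 3483) + 8482) = (((57*(3 - ¾) - 34)*(-1/11469) - 15672*(-1/1195)) - 31804) + (6029 + 8482) = (((57*(9/4) - 34)*(-1/11469) + 15672/1195) - 31804) + 14511 = (((513/4 - 34)*(-1/11469) + 15672/1195) - 31804) + 14511 = (((377/4)*(-1/11469) + 15672/1195) - 31804) + 14511 = ((-377/45876 + 15672/1195) - 31804) + 14511 = (718518157/54821820 - 31804) + 14511 = -1742834645123/54821820 + 14511 = -947315215103/54821820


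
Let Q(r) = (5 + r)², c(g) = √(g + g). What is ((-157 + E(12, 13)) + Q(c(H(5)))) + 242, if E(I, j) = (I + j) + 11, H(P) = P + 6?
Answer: 168 + 10*√22 ≈ 214.90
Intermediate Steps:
H(P) = 6 + P
E(I, j) = 11 + I + j
c(g) = √2*√g (c(g) = √(2*g) = √2*√g)
((-157 + E(12, 13)) + Q(c(H(5)))) + 242 = ((-157 + (11 + 12 + 13)) + (5 + √2*√(6 + 5))²) + 242 = ((-157 + 36) + (5 + √2*√11)²) + 242 = (-121 + (5 + √22)²) + 242 = 121 + (5 + √22)²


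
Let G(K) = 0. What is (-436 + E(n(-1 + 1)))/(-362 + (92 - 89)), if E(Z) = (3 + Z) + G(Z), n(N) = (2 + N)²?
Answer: 429/359 ≈ 1.1950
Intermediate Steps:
E(Z) = 3 + Z (E(Z) = (3 + Z) + 0 = 3 + Z)
(-436 + E(n(-1 + 1)))/(-362 + (92 - 89)) = (-436 + (3 + (2 + (-1 + 1))²))/(-362 + (92 - 89)) = (-436 + (3 + (2 + 0)²))/(-362 + 3) = (-436 + (3 + 2²))/(-359) = (-436 + (3 + 4))*(-1/359) = (-436 + 7)*(-1/359) = -429*(-1/359) = 429/359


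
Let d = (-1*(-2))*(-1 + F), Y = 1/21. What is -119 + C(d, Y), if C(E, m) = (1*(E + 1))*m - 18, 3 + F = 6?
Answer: -2872/21 ≈ -136.76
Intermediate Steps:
F = 3 (F = -3 + 6 = 3)
Y = 1/21 ≈ 0.047619
d = 4 (d = (-1*(-2))*(-1 + 3) = 2*2 = 4)
C(E, m) = -18 + m*(1 + E) (C(E, m) = (1*(1 + E))*m - 18 = (1 + E)*m - 18 = m*(1 + E) - 18 = -18 + m*(1 + E))
-119 + C(d, Y) = -119 + (-18 + 1/21 + 4*(1/21)) = -119 + (-18 + 1/21 + 4/21) = -119 - 373/21 = -2872/21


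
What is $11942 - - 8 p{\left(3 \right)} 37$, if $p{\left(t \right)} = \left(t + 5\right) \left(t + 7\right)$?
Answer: $35622$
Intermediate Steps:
$p{\left(t \right)} = \left(5 + t\right) \left(7 + t\right)$
$11942 - - 8 p{\left(3 \right)} 37 = 11942 - - 8 \left(35 + 3^{2} + 12 \cdot 3\right) 37 = 11942 - - 8 \left(35 + 9 + 36\right) 37 = 11942 - \left(-8\right) 80 \cdot 37 = 11942 - \left(-640\right) 37 = 11942 - -23680 = 11942 + 23680 = 35622$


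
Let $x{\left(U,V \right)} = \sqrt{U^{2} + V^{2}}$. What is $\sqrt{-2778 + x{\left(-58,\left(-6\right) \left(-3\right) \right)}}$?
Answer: $\sqrt{-2778 + 2 \sqrt{922}} \approx 52.127 i$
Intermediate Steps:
$\sqrt{-2778 + x{\left(-58,\left(-6\right) \left(-3\right) \right)}} = \sqrt{-2778 + \sqrt{\left(-58\right)^{2} + \left(\left(-6\right) \left(-3\right)\right)^{2}}} = \sqrt{-2778 + \sqrt{3364 + 18^{2}}} = \sqrt{-2778 + \sqrt{3364 + 324}} = \sqrt{-2778 + \sqrt{3688}} = \sqrt{-2778 + 2 \sqrt{922}}$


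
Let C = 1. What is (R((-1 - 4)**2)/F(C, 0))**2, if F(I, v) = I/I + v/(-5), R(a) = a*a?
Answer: 390625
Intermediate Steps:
R(a) = a**2
F(I, v) = 1 - v/5 (F(I, v) = 1 + v*(-1/5) = 1 - v/5)
(R((-1 - 4)**2)/F(C, 0))**2 = (((-1 - 4)**2)**2/(1 - 1/5*0))**2 = (((-5)**2)**2/(1 + 0))**2 = (25**2/1)**2 = (625*1)**2 = 625**2 = 390625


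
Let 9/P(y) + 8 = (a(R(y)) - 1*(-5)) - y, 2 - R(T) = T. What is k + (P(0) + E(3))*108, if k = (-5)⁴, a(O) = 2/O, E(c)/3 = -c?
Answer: -833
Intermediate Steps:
E(c) = -3*c (E(c) = 3*(-c) = -3*c)
R(T) = 2 - T
P(y) = 9/(-3 - y + 2/(2 - y)) (P(y) = 9/(-8 + ((2/(2 - y) - 1*(-5)) - y)) = 9/(-8 + ((2/(2 - y) + 5) - y)) = 9/(-8 + ((5 + 2/(2 - y)) - y)) = 9/(-8 + (5 - y + 2/(2 - y))) = 9/(-3 - y + 2/(2 - y)))
k = 625
k + (P(0) + E(3))*108 = 625 + (9*(2 - 1*0)/(-4 + 0 + 0²) - 3*3)*108 = 625 + (9*(2 + 0)/(-4 + 0 + 0) - 9)*108 = 625 + (9*2/(-4) - 9)*108 = 625 + (9*(-¼)*2 - 9)*108 = 625 + (-9/2 - 9)*108 = 625 - 27/2*108 = 625 - 1458 = -833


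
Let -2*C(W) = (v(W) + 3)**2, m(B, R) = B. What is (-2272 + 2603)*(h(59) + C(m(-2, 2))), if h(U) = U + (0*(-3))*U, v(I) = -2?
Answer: 38727/2 ≈ 19364.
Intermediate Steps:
h(U) = U (h(U) = U + 0*U = U + 0 = U)
C(W) = -1/2 (C(W) = -(-2 + 3)**2/2 = -1/2*1**2 = -1/2*1 = -1/2)
(-2272 + 2603)*(h(59) + C(m(-2, 2))) = (-2272 + 2603)*(59 - 1/2) = 331*(117/2) = 38727/2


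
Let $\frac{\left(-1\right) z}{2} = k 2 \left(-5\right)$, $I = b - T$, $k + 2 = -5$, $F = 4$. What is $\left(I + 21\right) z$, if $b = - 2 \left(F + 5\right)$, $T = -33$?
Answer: $-5040$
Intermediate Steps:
$k = -7$ ($k = -2 - 5 = -7$)
$b = -18$ ($b = - 2 \left(4 + 5\right) = \left(-2\right) 9 = -18$)
$I = 15$ ($I = -18 - -33 = -18 + 33 = 15$)
$z = -140$ ($z = - 2 \left(-7\right) 2 \left(-5\right) = - 2 \left(\left(-14\right) \left(-5\right)\right) = \left(-2\right) 70 = -140$)
$\left(I + 21\right) z = \left(15 + 21\right) \left(-140\right) = 36 \left(-140\right) = -5040$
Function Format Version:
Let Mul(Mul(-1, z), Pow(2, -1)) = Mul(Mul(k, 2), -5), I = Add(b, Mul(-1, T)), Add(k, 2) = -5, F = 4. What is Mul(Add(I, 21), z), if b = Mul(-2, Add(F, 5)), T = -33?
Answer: -5040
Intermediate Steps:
k = -7 (k = Add(-2, -5) = -7)
b = -18 (b = Mul(-2, Add(4, 5)) = Mul(-2, 9) = -18)
I = 15 (I = Add(-18, Mul(-1, -33)) = Add(-18, 33) = 15)
z = -140 (z = Mul(-2, Mul(Mul(-7, 2), -5)) = Mul(-2, Mul(-14, -5)) = Mul(-2, 70) = -140)
Mul(Add(I, 21), z) = Mul(Add(15, 21), -140) = Mul(36, -140) = -5040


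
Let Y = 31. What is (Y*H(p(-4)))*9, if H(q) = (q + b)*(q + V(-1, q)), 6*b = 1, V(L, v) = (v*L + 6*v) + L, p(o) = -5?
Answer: 83607/2 ≈ 41804.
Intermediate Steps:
V(L, v) = L + 6*v + L*v (V(L, v) = (L*v + 6*v) + L = (6*v + L*v) + L = L + 6*v + L*v)
b = 1/6 (b = (1/6)*1 = 1/6 ≈ 0.16667)
H(q) = (-1 + 6*q)*(1/6 + q) (H(q) = (q + 1/6)*(q + (-1 + 6*q - q)) = (1/6 + q)*(q + (-1 + 5*q)) = (1/6 + q)*(-1 + 6*q) = (-1 + 6*q)*(1/6 + q))
(Y*H(p(-4)))*9 = (31*(-1/6 + 6*(-5)**2))*9 = (31*(-1/6 + 6*25))*9 = (31*(-1/6 + 150))*9 = (31*(899/6))*9 = (27869/6)*9 = 83607/2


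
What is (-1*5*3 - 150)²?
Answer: 27225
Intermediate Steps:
(-1*5*3 - 150)² = (-5*3 - 150)² = (-15 - 150)² = (-165)² = 27225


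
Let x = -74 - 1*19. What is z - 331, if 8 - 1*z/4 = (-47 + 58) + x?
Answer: 29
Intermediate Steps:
x = -93 (x = -74 - 19 = -93)
z = 360 (z = 32 - 4*((-47 + 58) - 93) = 32 - 4*(11 - 93) = 32 - 4*(-82) = 32 + 328 = 360)
z - 331 = 360 - 331 = 29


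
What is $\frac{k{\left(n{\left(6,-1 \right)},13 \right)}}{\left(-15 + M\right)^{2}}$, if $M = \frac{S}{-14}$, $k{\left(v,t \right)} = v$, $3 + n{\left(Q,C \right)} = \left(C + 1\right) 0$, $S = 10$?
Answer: $- \frac{147}{12100} \approx -0.012149$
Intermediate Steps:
$n{\left(Q,C \right)} = -3$ ($n{\left(Q,C \right)} = -3 + \left(C + 1\right) 0 = -3 + \left(1 + C\right) 0 = -3 + 0 = -3$)
$M = - \frac{5}{7}$ ($M = \frac{10}{-14} = 10 \left(- \frac{1}{14}\right) = - \frac{5}{7} \approx -0.71429$)
$\frac{k{\left(n{\left(6,-1 \right)},13 \right)}}{\left(-15 + M\right)^{2}} = - \frac{3}{\left(-15 - \frac{5}{7}\right)^{2}} = - \frac{3}{\left(- \frac{110}{7}\right)^{2}} = - \frac{3}{\frac{12100}{49}} = \left(-3\right) \frac{49}{12100} = - \frac{147}{12100}$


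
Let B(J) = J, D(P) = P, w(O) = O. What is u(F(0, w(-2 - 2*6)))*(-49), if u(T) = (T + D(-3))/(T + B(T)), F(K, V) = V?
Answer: -119/4 ≈ -29.750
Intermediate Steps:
u(T) = (-3 + T)/(2*T) (u(T) = (T - 3)/(T + T) = (-3 + T)/((2*T)) = (-3 + T)*(1/(2*T)) = (-3 + T)/(2*T))
u(F(0, w(-2 - 2*6)))*(-49) = ((-3 + (-2 - 2*6))/(2*(-2 - 2*6)))*(-49) = ((-3 + (-2 - 12))/(2*(-2 - 12)))*(-49) = ((½)*(-3 - 14)/(-14))*(-49) = ((½)*(-1/14)*(-17))*(-49) = (17/28)*(-49) = -119/4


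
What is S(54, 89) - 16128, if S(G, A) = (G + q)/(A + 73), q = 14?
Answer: -1306334/81 ≈ -16128.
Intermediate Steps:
S(G, A) = (14 + G)/(73 + A) (S(G, A) = (G + 14)/(A + 73) = (14 + G)/(73 + A))
S(54, 89) - 16128 = (14 + 54)/(73 + 89) - 16128 = 68/162 - 16128 = (1/162)*68 - 16128 = 34/81 - 16128 = -1306334/81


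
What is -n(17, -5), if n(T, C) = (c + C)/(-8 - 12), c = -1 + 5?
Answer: -1/20 ≈ -0.050000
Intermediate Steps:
c = 4
n(T, C) = -⅕ - C/20 (n(T, C) = (4 + C)/(-8 - 12) = (4 + C)/(-20) = (4 + C)*(-1/20) = -⅕ - C/20)
-n(17, -5) = -(-⅕ - 1/20*(-5)) = -(-⅕ + ¼) = -1*1/20 = -1/20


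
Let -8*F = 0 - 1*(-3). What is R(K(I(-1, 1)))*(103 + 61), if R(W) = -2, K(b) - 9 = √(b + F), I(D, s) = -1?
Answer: -328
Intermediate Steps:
F = -3/8 (F = -(0 - 1*(-3))/8 = -(0 + 3)/8 = -⅛*3 = -3/8 ≈ -0.37500)
K(b) = 9 + √(-3/8 + b) (K(b) = 9 + √(b - 3/8) = 9 + √(-3/8 + b))
R(K(I(-1, 1)))*(103 + 61) = -2*(103 + 61) = -2*164 = -328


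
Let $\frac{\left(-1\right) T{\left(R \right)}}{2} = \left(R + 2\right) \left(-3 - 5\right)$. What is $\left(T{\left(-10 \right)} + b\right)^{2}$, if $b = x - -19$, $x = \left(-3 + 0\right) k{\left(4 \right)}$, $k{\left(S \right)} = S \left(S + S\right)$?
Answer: $42025$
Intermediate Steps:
$k{\left(S \right)} = 2 S^{2}$ ($k{\left(S \right)} = S 2 S = 2 S^{2}$)
$T{\left(R \right)} = 32 + 16 R$ ($T{\left(R \right)} = - 2 \left(R + 2\right) \left(-3 - 5\right) = - 2 \left(2 + R\right) \left(-8\right) = - 2 \left(-16 - 8 R\right) = 32 + 16 R$)
$x = -96$ ($x = \left(-3 + 0\right) 2 \cdot 4^{2} = - 3 \cdot 2 \cdot 16 = \left(-3\right) 32 = -96$)
$b = -77$ ($b = -96 - -19 = -96 + 19 = -77$)
$\left(T{\left(-10 \right)} + b\right)^{2} = \left(\left(32 + 16 \left(-10\right)\right) - 77\right)^{2} = \left(\left(32 - 160\right) - 77\right)^{2} = \left(-128 - 77\right)^{2} = \left(-205\right)^{2} = 42025$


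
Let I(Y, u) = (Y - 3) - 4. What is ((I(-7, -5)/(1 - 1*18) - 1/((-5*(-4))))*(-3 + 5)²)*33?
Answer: 8679/85 ≈ 102.11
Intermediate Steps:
I(Y, u) = -7 + Y (I(Y, u) = (-3 + Y) - 4 = -7 + Y)
((I(-7, -5)/(1 - 1*18) - 1/((-5*(-4))))*(-3 + 5)²)*33 = (((-7 - 7)/(1 - 1*18) - 1/((-5*(-4))))*(-3 + 5)²)*33 = ((-14/(1 - 18) - 1/20)*2²)*33 = ((-14/(-17) - 1*1/20)*4)*33 = ((-14*(-1/17) - 1/20)*4)*33 = ((14/17 - 1/20)*4)*33 = ((263/340)*4)*33 = (263/85)*33 = 8679/85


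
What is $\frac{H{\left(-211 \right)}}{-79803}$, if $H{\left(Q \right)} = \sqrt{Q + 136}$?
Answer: $- \frac{5 i \sqrt{3}}{79803} \approx - 0.00010852 i$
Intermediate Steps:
$H{\left(Q \right)} = \sqrt{136 + Q}$
$\frac{H{\left(-211 \right)}}{-79803} = \frac{\sqrt{136 - 211}}{-79803} = \sqrt{-75} \left(- \frac{1}{79803}\right) = 5 i \sqrt{3} \left(- \frac{1}{79803}\right) = - \frac{5 i \sqrt{3}}{79803}$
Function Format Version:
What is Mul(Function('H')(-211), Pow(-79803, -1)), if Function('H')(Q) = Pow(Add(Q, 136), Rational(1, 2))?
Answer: Mul(Rational(-5, 79803), I, Pow(3, Rational(1, 2))) ≈ Mul(-0.00010852, I)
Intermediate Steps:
Function('H')(Q) = Pow(Add(136, Q), Rational(1, 2))
Mul(Function('H')(-211), Pow(-79803, -1)) = Mul(Pow(Add(136, -211), Rational(1, 2)), Pow(-79803, -1)) = Mul(Pow(-75, Rational(1, 2)), Rational(-1, 79803)) = Mul(Mul(5, I, Pow(3, Rational(1, 2))), Rational(-1, 79803)) = Mul(Rational(-5, 79803), I, Pow(3, Rational(1, 2)))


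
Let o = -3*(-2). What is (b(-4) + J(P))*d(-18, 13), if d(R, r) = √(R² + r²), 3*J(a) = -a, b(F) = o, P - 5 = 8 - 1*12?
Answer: 17*√493/3 ≈ 125.82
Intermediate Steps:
P = 1 (P = 5 + (8 - 1*12) = 5 + (8 - 12) = 5 - 4 = 1)
o = 6
b(F) = 6
J(a) = -a/3 (J(a) = (-a)/3 = -a/3)
(b(-4) + J(P))*d(-18, 13) = (6 - ⅓*1)*√((-18)² + 13²) = (6 - ⅓)*√(324 + 169) = 17*√493/3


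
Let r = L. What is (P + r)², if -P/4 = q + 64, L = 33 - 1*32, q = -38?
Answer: 10609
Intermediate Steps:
L = 1 (L = 33 - 32 = 1)
r = 1
P = -104 (P = -4*(-38 + 64) = -4*26 = -104)
(P + r)² = (-104 + 1)² = (-103)² = 10609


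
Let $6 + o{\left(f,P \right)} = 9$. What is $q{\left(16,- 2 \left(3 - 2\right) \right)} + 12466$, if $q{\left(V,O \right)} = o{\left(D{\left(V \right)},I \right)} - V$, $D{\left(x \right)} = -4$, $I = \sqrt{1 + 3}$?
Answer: $12453$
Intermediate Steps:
$I = 2$ ($I = \sqrt{4} = 2$)
$o{\left(f,P \right)} = 3$ ($o{\left(f,P \right)} = -6 + 9 = 3$)
$q{\left(V,O \right)} = 3 - V$
$q{\left(16,- 2 \left(3 - 2\right) \right)} + 12466 = \left(3 - 16\right) + 12466 = -13 + 12466 = 12453$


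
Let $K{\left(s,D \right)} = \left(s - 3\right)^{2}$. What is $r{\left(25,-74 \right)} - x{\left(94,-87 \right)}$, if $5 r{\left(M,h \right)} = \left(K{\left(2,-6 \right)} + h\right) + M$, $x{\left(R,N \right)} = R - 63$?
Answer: $- \frac{203}{5} \approx -40.6$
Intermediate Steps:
$K{\left(s,D \right)} = \left(-3 + s\right)^{2}$
$x{\left(R,N \right)} = -63 + R$ ($x{\left(R,N \right)} = R - 63 = -63 + R$)
$r{\left(M,h \right)} = \frac{1}{5} + \frac{M}{5} + \frac{h}{5}$ ($r{\left(M,h \right)} = \frac{\left(\left(-3 + 2\right)^{2} + h\right) + M}{5} = \frac{\left(\left(-1\right)^{2} + h\right) + M}{5} = \frac{\left(1 + h\right) + M}{5} = \frac{1 + M + h}{5} = \frac{1}{5} + \frac{M}{5} + \frac{h}{5}$)
$r{\left(25,-74 \right)} - x{\left(94,-87 \right)} = \left(\frac{1}{5} + \frac{1}{5} \cdot 25 + \frac{1}{5} \left(-74\right)\right) - \left(-63 + 94\right) = \left(\frac{1}{5} + 5 - \frac{74}{5}\right) - 31 = - \frac{48}{5} - 31 = - \frac{203}{5}$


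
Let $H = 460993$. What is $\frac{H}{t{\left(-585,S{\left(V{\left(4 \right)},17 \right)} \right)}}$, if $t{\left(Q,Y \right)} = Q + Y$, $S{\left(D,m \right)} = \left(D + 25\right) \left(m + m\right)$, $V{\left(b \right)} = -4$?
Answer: $\frac{460993}{129} \approx 3573.6$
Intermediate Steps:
$S{\left(D,m \right)} = 2 m \left(25 + D\right)$ ($S{\left(D,m \right)} = \left(25 + D\right) 2 m = 2 m \left(25 + D\right)$)
$\frac{H}{t{\left(-585,S{\left(V{\left(4 \right)},17 \right)} \right)}} = \frac{460993}{-585 + 2 \cdot 17 \left(25 - 4\right)} = \frac{460993}{-585 + 2 \cdot 17 \cdot 21} = \frac{460993}{-585 + 714} = \frac{460993}{129}$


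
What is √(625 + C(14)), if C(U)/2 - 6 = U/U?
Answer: 3*√71 ≈ 25.278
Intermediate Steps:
C(U) = 14 (C(U) = 12 + 2*(U/U) = 12 + 2*1 = 12 + 2 = 14)
√(625 + C(14)) = √(625 + 14) = √639 = 3*√71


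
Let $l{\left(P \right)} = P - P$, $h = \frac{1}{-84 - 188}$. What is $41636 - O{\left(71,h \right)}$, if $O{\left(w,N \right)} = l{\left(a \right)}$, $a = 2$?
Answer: $41636$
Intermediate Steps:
$h = - \frac{1}{272}$ ($h = \frac{1}{-272} = - \frac{1}{272} \approx -0.0036765$)
$l{\left(P \right)} = 0$
$O{\left(w,N \right)} = 0$
$41636 - O{\left(71,h \right)} = 41636 - 0 = 41636 + 0 = 41636$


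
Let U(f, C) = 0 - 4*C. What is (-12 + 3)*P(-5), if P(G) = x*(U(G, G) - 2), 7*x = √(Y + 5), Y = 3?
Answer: -324*√2/7 ≈ -65.458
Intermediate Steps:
x = 2*√2/7 (x = √(3 + 5)/7 = √8/7 = (2*√2)/7 = 2*√2/7 ≈ 0.40406)
U(f, C) = -4*C
P(G) = 2*√2*(-2 - 4*G)/7 (P(G) = (2*√2/7)*(-4*G - 2) = (2*√2/7)*(-2 - 4*G) = 2*√2*(-2 - 4*G)/7)
(-12 + 3)*P(-5) = (-12 + 3)*(4*√2*(-1 - 2*(-5))/7) = -36*√2*(-1 + 10)/7 = -36*√2*9/7 = -324*√2/7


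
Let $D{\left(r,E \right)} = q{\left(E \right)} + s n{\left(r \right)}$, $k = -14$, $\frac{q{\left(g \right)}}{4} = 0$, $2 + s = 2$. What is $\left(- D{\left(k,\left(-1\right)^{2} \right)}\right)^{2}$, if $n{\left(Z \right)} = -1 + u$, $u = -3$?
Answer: $0$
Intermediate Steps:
$s = 0$ ($s = -2 + 2 = 0$)
$q{\left(g \right)} = 0$ ($q{\left(g \right)} = 4 \cdot 0 = 0$)
$n{\left(Z \right)} = -4$ ($n{\left(Z \right)} = -1 - 3 = -4$)
$D{\left(r,E \right)} = 0$ ($D{\left(r,E \right)} = 0 + 0 \left(-4\right) = 0 + 0 = 0$)
$\left(- D{\left(k,\left(-1\right)^{2} \right)}\right)^{2} = \left(\left(-1\right) 0\right)^{2} = 0^{2} = 0$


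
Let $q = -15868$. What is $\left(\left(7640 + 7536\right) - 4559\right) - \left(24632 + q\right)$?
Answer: $1853$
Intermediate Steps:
$\left(\left(7640 + 7536\right) - 4559\right) - \left(24632 + q\right) = \left(\left(7640 + 7536\right) - 4559\right) - \left(24632 - 15868\right) = \left(15176 - 4559\right) - 8764 = 10617 - 8764 = 1853$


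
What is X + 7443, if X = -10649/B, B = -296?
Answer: 2213777/296 ≈ 7479.0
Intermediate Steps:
X = 10649/296 (X = -10649/(-296) = -10649*(-1/296) = 10649/296 ≈ 35.976)
X + 7443 = 10649/296 + 7443 = 2213777/296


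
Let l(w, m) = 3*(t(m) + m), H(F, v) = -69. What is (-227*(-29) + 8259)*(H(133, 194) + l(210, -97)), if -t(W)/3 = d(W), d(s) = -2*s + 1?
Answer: -31390830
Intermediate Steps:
d(s) = 1 - 2*s
t(W) = -3 + 6*W (t(W) = -3*(1 - 2*W) = -3 + 6*W)
l(w, m) = -9 + 21*m (l(w, m) = 3*((-3 + 6*m) + m) = 3*(-3 + 7*m) = -9 + 21*m)
(-227*(-29) + 8259)*(H(133, 194) + l(210, -97)) = (-227*(-29) + 8259)*(-69 + (-9 + 21*(-97))) = (6583 + 8259)*(-69 + (-9 - 2037)) = 14842*(-69 - 2046) = 14842*(-2115) = -31390830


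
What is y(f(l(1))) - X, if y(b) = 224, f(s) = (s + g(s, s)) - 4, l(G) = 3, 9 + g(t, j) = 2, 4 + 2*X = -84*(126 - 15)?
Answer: 4888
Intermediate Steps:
X = -4664 (X = -2 + (-84*(126 - 15))/2 = -2 + (-84*111)/2 = -2 + (½)*(-9324) = -2 - 4662 = -4664)
g(t, j) = -7 (g(t, j) = -9 + 2 = -7)
f(s) = -11 + s (f(s) = (s - 7) - 4 = (-7 + s) - 4 = -11 + s)
y(f(l(1))) - X = 224 - 1*(-4664) = 224 + 4664 = 4888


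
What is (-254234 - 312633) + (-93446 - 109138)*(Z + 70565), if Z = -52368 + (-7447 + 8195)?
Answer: -3838520747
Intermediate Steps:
Z = -51620 (Z = -52368 + 748 = -51620)
(-254234 - 312633) + (-93446 - 109138)*(Z + 70565) = (-254234 - 312633) + (-93446 - 109138)*(-51620 + 70565) = -566867 - 202584*18945 = -566867 - 3837953880 = -3838520747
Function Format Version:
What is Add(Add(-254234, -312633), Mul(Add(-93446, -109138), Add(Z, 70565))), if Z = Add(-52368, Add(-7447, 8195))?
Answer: -3838520747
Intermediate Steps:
Z = -51620 (Z = Add(-52368, 748) = -51620)
Add(Add(-254234, -312633), Mul(Add(-93446, -109138), Add(Z, 70565))) = Add(Add(-254234, -312633), Mul(Add(-93446, -109138), Add(-51620, 70565))) = Add(-566867, Mul(-202584, 18945)) = Add(-566867, -3837953880) = -3838520747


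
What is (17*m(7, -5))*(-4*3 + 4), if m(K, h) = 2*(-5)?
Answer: 1360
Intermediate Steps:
m(K, h) = -10
(17*m(7, -5))*(-4*3 + 4) = (17*(-10))*(-4*3 + 4) = -170*(-12 + 4) = -170*(-8) = 1360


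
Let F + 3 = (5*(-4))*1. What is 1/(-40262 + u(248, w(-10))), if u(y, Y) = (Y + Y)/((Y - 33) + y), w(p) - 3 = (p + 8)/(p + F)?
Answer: -3598/144862575 ≈ -2.4837e-5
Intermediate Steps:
F = -23 (F = -3 + (5*(-4))*1 = -3 - 20*1 = -3 - 20 = -23)
w(p) = 3 + (8 + p)/(-23 + p) (w(p) = 3 + (p + 8)/(p - 23) = 3 + (8 + p)/(-23 + p))
u(y, Y) = 2*Y/(-33 + Y + y) (u(y, Y) = (2*Y)/((-33 + Y) + y) = (2*Y)/(-33 + Y + y) = 2*Y/(-33 + Y + y))
1/(-40262 + u(248, w(-10))) = 1/(-40262 + 2*((-61 + 4*(-10))/(-23 - 10))/(-33 + (-61 + 4*(-10))/(-23 - 10) + 248)) = 1/(-40262 + 2*((-61 - 40)/(-33))/(-33 + (-61 - 40)/(-33) + 248)) = 1/(-40262 + 2*(-1/33*(-101))/(-33 - 1/33*(-101) + 248)) = 1/(-40262 + 2*(101/33)/(-33 + 101/33 + 248)) = 1/(-40262 + 2*(101/33)/(7196/33)) = 1/(-40262 + 2*(101/33)*(33/7196)) = 1/(-40262 + 101/3598) = 1/(-144862575/3598) = -3598/144862575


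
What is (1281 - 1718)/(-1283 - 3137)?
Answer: 437/4420 ≈ 0.098869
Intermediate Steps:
(1281 - 1718)/(-1283 - 3137) = -437/(-4420) = -437*(-1/4420) = 437/4420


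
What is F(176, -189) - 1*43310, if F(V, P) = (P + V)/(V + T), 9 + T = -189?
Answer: -952807/22 ≈ -43309.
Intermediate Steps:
T = -198 (T = -9 - 189 = -198)
F(V, P) = (P + V)/(-198 + V) (F(V, P) = (P + V)/(V - 198) = (P + V)/(-198 + V))
F(176, -189) - 1*43310 = (-189 + 176)/(-198 + 176) - 1*43310 = -13/(-22) - 43310 = -1/22*(-13) - 43310 = 13/22 - 43310 = -952807/22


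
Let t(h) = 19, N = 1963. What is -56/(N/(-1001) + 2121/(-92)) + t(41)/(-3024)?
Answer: 1196265925/535880016 ≈ 2.2323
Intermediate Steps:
-56/(N/(-1001) + 2121/(-92)) + t(41)/(-3024) = -56/(1963/(-1001) + 2121/(-92)) + 19/(-3024) = -56/(1963*(-1/1001) + 2121*(-1/92)) + 19*(-1/3024) = -56/(-151/77 - 2121/92) - 19/3024 = -56/(-177209/7084) - 19/3024 = -56*(-7084/177209) - 19/3024 = 396704/177209 - 19/3024 = 1196265925/535880016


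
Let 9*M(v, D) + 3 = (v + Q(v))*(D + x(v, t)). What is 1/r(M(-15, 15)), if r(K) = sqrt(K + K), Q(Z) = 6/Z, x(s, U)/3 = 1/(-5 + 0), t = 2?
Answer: -5*I*sqrt(11238)/3746 ≈ -0.1415*I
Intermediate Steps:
x(s, U) = -3/5 (x(s, U) = 3/(-5 + 0) = 3/(-5) = 3*(-1/5) = -3/5)
M(v, D) = -1/3 + (-3/5 + D)*(v + 6/v)/9 (M(v, D) = -1/3 + ((v + 6/v)*(D - 3/5))/9 = -1/3 + ((v + 6/v)*(-3/5 + D))/9 = -1/3 + ((-3/5 + D)*(v + 6/v))/9 = -1/3 + (-3/5 + D)*(v + 6/v)/9)
r(K) = sqrt(2)*sqrt(K) (r(K) = sqrt(2*K) = sqrt(2)*sqrt(K))
1/r(M(-15, 15)) = 1/(sqrt(2)*sqrt((1/45)*(-18 + 30*15 - 15*(-15 - 3*(-15) + 5*15*(-15)))/(-15))) = 1/(sqrt(2)*sqrt((1/45)*(-1/15)*(-18 + 450 - 15*(-15 + 45 - 1125)))) = 1/(sqrt(2)*sqrt((1/45)*(-1/15)*(-18 + 450 - 15*(-1095)))) = 1/(sqrt(2)*sqrt((1/45)*(-1/15)*(-18 + 450 + 16425))) = 1/(sqrt(2)*sqrt((1/45)*(-1/15)*16857)) = 1/(sqrt(2)*sqrt(-1873/75)) = 1/(sqrt(2)*(I*sqrt(5619)/15)) = 1/(I*sqrt(11238)/15) = -5*I*sqrt(11238)/3746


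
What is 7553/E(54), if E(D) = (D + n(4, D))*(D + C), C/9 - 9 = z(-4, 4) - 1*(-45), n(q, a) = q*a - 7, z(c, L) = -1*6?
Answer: 7553/127818 ≈ 0.059092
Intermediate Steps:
z(c, L) = -6
n(q, a) = -7 + a*q (n(q, a) = a*q - 7 = -7 + a*q)
C = 432 (C = 81 + 9*(-6 - 1*(-45)) = 81 + 9*(-6 + 45) = 81 + 9*39 = 81 + 351 = 432)
E(D) = (-7 + 5*D)*(432 + D) (E(D) = (D + (-7 + D*4))*(D + 432) = (D + (-7 + 4*D))*(432 + D) = (-7 + 5*D)*(432 + D))
7553/E(54) = 7553/(-3024 + 5*54² + 2153*54) = 7553/(-3024 + 5*2916 + 116262) = 7553/(-3024 + 14580 + 116262) = 7553/127818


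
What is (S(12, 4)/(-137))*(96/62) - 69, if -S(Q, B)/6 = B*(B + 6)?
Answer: -281523/4247 ≈ -66.287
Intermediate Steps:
S(Q, B) = -6*B*(6 + B) (S(Q, B) = -6*B*(B + 6) = -6*B*(6 + B))
(S(12, 4)/(-137))*(96/62) - 69 = (-6*4*(6 + 4)/(-137))*(96/62) - 69 = (-6*4*10*(-1/137))*(96*(1/62)) - 69 = -240*(-1/137)*(48/31) - 69 = (240/137)*(48/31) - 69 = 11520/4247 - 69 = -281523/4247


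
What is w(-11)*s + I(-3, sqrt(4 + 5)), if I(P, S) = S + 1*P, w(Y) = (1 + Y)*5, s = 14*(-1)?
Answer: 700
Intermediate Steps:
s = -14
w(Y) = 5 + 5*Y
I(P, S) = P + S (I(P, S) = S + P = P + S)
w(-11)*s + I(-3, sqrt(4 + 5)) = (5 + 5*(-11))*(-14) + (-3 + sqrt(4 + 5)) = (5 - 55)*(-14) + (-3 + sqrt(9)) = -50*(-14) + (-3 + 3) = 700 + 0 = 700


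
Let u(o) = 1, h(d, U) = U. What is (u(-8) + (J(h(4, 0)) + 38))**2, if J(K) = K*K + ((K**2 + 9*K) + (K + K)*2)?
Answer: 1521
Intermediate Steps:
J(K) = 2*K**2 + 13*K (J(K) = K**2 + ((K**2 + 9*K) + (2*K)*2) = K**2 + ((K**2 + 9*K) + 4*K) = K**2 + (K**2 + 13*K) = 2*K**2 + 13*K)
(u(-8) + (J(h(4, 0)) + 38))**2 = (1 + (0*(13 + 2*0) + 38))**2 = (1 + (0*(13 + 0) + 38))**2 = (1 + (0*13 + 38))**2 = (1 + (0 + 38))**2 = (1 + 38)**2 = 39**2 = 1521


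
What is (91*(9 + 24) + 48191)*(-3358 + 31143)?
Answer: 1422425290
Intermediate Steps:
(91*(9 + 24) + 48191)*(-3358 + 31143) = (91*33 + 48191)*27785 = (3003 + 48191)*27785 = 51194*27785 = 1422425290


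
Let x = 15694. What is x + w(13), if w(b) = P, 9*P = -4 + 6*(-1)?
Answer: 141236/9 ≈ 15693.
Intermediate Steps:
P = -10/9 (P = (-4 + 6*(-1))/9 = (-4 - 6)/9 = (1/9)*(-10) = -10/9 ≈ -1.1111)
w(b) = -10/9
x + w(13) = 15694 - 10/9 = 141236/9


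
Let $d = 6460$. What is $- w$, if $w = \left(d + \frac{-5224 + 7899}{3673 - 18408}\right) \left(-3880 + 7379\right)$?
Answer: $- \frac{66610760415}{2947} \approx -2.2603 \cdot 10^{7}$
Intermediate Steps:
$w = \frac{66610760415}{2947}$ ($w = \left(6460 + \frac{-5224 + 7899}{3673 - 18408}\right) \left(-3880 + 7379\right) = \left(6460 + \frac{2675}{-14735}\right) 3499 = \left(6460 + 2675 \left(- \frac{1}{14735}\right)\right) 3499 = \left(6460 - \frac{535}{2947}\right) 3499 = \frac{19037085}{2947} \cdot 3499 = \frac{66610760415}{2947} \approx 2.2603 \cdot 10^{7}$)
$- w = \left(-1\right) \frac{66610760415}{2947} = - \frac{66610760415}{2947}$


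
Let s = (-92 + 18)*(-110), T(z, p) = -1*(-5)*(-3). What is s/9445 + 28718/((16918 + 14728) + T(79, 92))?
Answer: 105743570/59750959 ≈ 1.7697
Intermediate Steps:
T(z, p) = -15 (T(z, p) = 5*(-3) = -15)
s = 8140 (s = -74*(-110) = 8140)
s/9445 + 28718/((16918 + 14728) + T(79, 92)) = 8140/9445 + 28718/((16918 + 14728) - 15) = 8140*(1/9445) + 28718/(31646 - 15) = 1628/1889 + 28718/31631 = 105743570/59750959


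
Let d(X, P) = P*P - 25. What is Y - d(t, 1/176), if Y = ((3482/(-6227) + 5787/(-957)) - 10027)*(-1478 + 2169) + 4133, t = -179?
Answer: -38759374937063271/5593739008 ≈ -6.9291e+6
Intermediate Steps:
Y = -13764032237343/1986413 (Y = ((3482*(-1/6227) + 5787*(-1/957)) - 10027)*691 + 4133 = ((-3482/6227 - 1929/319) - 10027)*691 + 4133 = (-13122641/1986413 - 10027)*691 + 4133 = -19930885792/1986413*691 + 4133 = -13772242082272/1986413 + 4133 = -13764032237343/1986413 ≈ -6.9291e+6)
d(X, P) = -25 + P² (d(X, P) = P² - 25 = -25 + P²)
Y - d(t, 1/176) = -13764032237343/1986413 - (-25 + (1/176)²) = -13764032237343/1986413 - (-25 + 1/30976) = -13764032237343/1986413 - 1*(-774399/30976) = -13764032237343/1986413 + 774399/30976 = -38759374937063271/5593739008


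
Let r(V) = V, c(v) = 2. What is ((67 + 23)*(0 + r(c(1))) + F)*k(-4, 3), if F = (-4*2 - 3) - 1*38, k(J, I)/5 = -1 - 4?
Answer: -3275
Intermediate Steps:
k(J, I) = -25 (k(J, I) = 5*(-1 - 4) = 5*(-5) = -25)
F = -49 (F = (-8 - 3) - 38 = -11 - 38 = -49)
((67 + 23)*(0 + r(c(1))) + F)*k(-4, 3) = ((67 + 23)*(0 + 2) - 49)*(-25) = (90*2 - 49)*(-25) = (180 - 49)*(-25) = 131*(-25) = -3275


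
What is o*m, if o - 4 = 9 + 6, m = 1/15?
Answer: 19/15 ≈ 1.2667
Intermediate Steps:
m = 1/15 ≈ 0.066667
o = 19 (o = 4 + (9 + 6) = 4 + 15 = 19)
o*m = 19*(1/15) = 19/15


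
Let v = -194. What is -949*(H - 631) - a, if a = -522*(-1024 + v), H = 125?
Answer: -155602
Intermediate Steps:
a = 635796 (a = -522*(-1024 - 194) = -522*(-1218) = 635796)
-949*(H - 631) - a = -949*(125 - 631) - 1*635796 = -949*(-506) - 635796 = 480194 - 635796 = -155602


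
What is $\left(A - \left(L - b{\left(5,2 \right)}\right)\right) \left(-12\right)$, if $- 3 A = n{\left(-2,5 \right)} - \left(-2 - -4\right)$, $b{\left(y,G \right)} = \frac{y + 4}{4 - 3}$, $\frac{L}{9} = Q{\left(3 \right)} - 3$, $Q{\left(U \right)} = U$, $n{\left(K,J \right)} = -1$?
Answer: $-120$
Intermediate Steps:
$L = 0$ ($L = 9 \left(3 - 3\right) = 9 \cdot 0 = 0$)
$b{\left(y,G \right)} = 4 + y$ ($b{\left(y,G \right)} = \frac{4 + y}{1} = \left(4 + y\right) 1 = 4 + y$)
$A = 1$ ($A = - \frac{-1 - \left(-2 - -4\right)}{3} = - \frac{-1 - \left(-2 + 4\right)}{3} = - \frac{-1 - 2}{3} = \left(- \frac{1}{3}\right) \left(-3\right) = 1$)
$\left(A - \left(L - b{\left(5,2 \right)}\right)\right) \left(-12\right) = \left(1 + \left(\left(4 + 5\right) - 0\right)\right) \left(-12\right) = \left(1 + \left(9 + 0\right)\right) \left(-12\right) = \left(1 + 9\right) \left(-12\right) = 10 \left(-12\right) = -120$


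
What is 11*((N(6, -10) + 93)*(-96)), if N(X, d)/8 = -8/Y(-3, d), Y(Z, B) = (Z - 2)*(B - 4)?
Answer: -3403488/35 ≈ -97243.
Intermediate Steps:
Y(Z, B) = (-4 + B)*(-2 + Z) (Y(Z, B) = (-2 + Z)*(-4 + B) = (-4 + B)*(-2 + Z))
N(X, d) = -64/(20 - 5*d) (N(X, d) = 8*(-8/(8 - 4*(-3) - 2*d + d*(-3))) = 8*(-8/(8 + 12 - 2*d - 3*d)) = 8*(-8/(20 - 5*d)) = -64/(20 - 5*d))
11*((N(6, -10) + 93)*(-96)) = 11*((64/(5*(-4 - 10)) + 93)*(-96)) = 11*(((64/5)/(-14) + 93)*(-96)) = 11*(((64/5)*(-1/14) + 93)*(-96)) = 11*((-32/35 + 93)*(-96)) = 11*((3223/35)*(-96)) = 11*(-309408/35) = -3403488/35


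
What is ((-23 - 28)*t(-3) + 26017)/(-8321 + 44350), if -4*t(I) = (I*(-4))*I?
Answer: 25558/36029 ≈ 0.70937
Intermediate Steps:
t(I) = I² (t(I) = -I*(-4)*I/4 = -(-4*I)*I/4 = -(-1)*I² = I²)
((-23 - 28)*t(-3) + 26017)/(-8321 + 44350) = ((-23 - 28)*(-3)² + 26017)/(-8321 + 44350) = (-51*9 + 26017)/36029 = (-459 + 26017)*(1/36029) = 25558*(1/36029) = 25558/36029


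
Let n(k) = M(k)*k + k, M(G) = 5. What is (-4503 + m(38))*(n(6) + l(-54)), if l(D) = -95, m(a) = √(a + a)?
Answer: 265677 - 118*√19 ≈ 2.6516e+5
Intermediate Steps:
m(a) = √2*√a (m(a) = √(2*a) = √2*√a)
n(k) = 6*k (n(k) = 5*k + k = 6*k)
(-4503 + m(38))*(n(6) + l(-54)) = (-4503 + √2*√38)*(6*6 - 95) = (-4503 + 2*√19)*(36 - 95) = (-4503 + 2*√19)*(-59) = 265677 - 118*√19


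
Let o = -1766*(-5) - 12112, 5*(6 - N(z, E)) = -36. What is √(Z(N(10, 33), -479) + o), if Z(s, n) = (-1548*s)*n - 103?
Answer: √244607735/5 ≈ 3128.0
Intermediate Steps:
N(z, E) = 66/5 (N(z, E) = 6 - ⅕*(-36) = 6 + 36/5 = 66/5)
Z(s, n) = -103 - 1548*n*s (Z(s, n) = -1548*n*s - 103 = -103 - 1548*n*s)
o = -3282 (o = 8830 - 12112 = -3282)
√(Z(N(10, 33), -479) + o) = √((-103 - 1548*(-479)*66/5) - 3282) = √((-103 + 48938472/5) - 3282) = √(48937957/5 - 3282) = √(48921547/5) = √244607735/5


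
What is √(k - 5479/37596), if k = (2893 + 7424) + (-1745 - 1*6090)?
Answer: √876999946407/18798 ≈ 49.818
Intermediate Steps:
k = 2482 (k = 10317 + (-1745 - 6090) = 10317 - 7835 = 2482)
√(k - 5479/37596) = √(2482 - 5479/37596) = √(93307793/37596) = √876999946407/18798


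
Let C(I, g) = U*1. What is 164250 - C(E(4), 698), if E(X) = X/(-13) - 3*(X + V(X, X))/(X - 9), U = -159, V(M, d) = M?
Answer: 164409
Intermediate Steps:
E(X) = -X/13 - 6*X/(-9 + X) (E(X) = X/(-13) - 3*(X + X)/(X - 9) = X*(-1/13) - 3*2*X/(-9 + X) = -X/13 - 3*2*X/(-9 + X) = -X/13 - 6*X/(-9 + X))
C(I, g) = -159 (C(I, g) = -159*1 = -159)
164250 - C(E(4), 698) = 164250 - 1*(-159) = 164250 + 159 = 164409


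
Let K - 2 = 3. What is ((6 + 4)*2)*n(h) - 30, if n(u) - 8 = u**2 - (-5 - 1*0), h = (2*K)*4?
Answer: 32230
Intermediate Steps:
K = 5 (K = 2 + 3 = 5)
h = 40 (h = (2*5)*4 = 10*4 = 40)
n(u) = 13 + u**2 (n(u) = 8 + (u**2 - (-5 - 1*0)) = 8 + (u**2 - (-5 + 0)) = 8 + (u**2 - 1*(-5)) = 8 + (u**2 + 5) = 8 + (5 + u**2) = 13 + u**2)
((6 + 4)*2)*n(h) - 30 = ((6 + 4)*2)*(13 + 40**2) - 30 = (10*2)*(13 + 1600) - 30 = 20*1613 - 30 = 32260 - 30 = 32230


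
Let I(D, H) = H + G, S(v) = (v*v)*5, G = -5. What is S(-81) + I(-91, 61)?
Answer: 32861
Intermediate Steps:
S(v) = 5*v² (S(v) = v²*5 = 5*v²)
I(D, H) = -5 + H (I(D, H) = H - 5 = -5 + H)
S(-81) + I(-91, 61) = 5*(-81)² + (-5 + 61) = 5*6561 + 56 = 32805 + 56 = 32861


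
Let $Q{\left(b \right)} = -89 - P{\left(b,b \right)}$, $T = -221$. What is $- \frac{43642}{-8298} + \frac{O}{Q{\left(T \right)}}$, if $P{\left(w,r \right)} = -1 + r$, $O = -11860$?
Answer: $- \frac{46304947}{551817} \approx -83.914$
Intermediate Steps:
$Q{\left(b \right)} = -88 - b$ ($Q{\left(b \right)} = -89 - \left(-1 + b\right) = -88 - b$)
$- \frac{43642}{-8298} + \frac{O}{Q{\left(T \right)}} = - \frac{43642}{-8298} - \frac{11860}{-88 - -221} = \left(-43642\right) \left(- \frac{1}{8298}\right) - \frac{11860}{-88 + 221} = \frac{21821}{4149} - \frac{11860}{133} = - \frac{46304947}{551817}$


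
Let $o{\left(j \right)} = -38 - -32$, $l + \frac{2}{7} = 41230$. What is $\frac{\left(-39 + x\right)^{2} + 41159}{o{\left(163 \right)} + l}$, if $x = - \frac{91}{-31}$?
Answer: $\frac{285626061}{277311926} \approx 1.03$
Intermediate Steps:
$l = \frac{288608}{7}$ ($l = - \frac{2}{7} + 41230 = \frac{288608}{7} \approx 41230.0$)
$o{\left(j \right)} = -6$ ($o{\left(j \right)} = -38 + 32 = -6$)
$x = \frac{91}{31}$ ($x = \left(-91\right) \left(- \frac{1}{31}\right) = \frac{91}{31} \approx 2.9355$)
$\frac{\left(-39 + x\right)^{2} + 41159}{o{\left(163 \right)} + l} = \frac{\left(-39 + \frac{91}{31}\right)^{2} + 41159}{-6 + \frac{288608}{7}} = \frac{\left(- \frac{1118}{31}\right)^{2} + 41159}{\frac{288566}{7}} = \left(\frac{1249924}{961} + 41159\right) \frac{7}{288566} = \frac{40803723}{961} \cdot \frac{7}{288566} = \frac{285626061}{277311926}$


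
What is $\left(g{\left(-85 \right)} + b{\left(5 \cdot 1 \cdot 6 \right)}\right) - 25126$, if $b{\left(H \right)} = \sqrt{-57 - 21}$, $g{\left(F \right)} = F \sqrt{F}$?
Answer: $-25126 + i \sqrt{78} - 85 i \sqrt{85} \approx -25126.0 - 774.83 i$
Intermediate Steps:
$g{\left(F \right)} = F^{\frac{3}{2}}$
$b{\left(H \right)} = i \sqrt{78}$ ($b{\left(H \right)} = \sqrt{-78} = i \sqrt{78}$)
$\left(g{\left(-85 \right)} + b{\left(5 \cdot 1 \cdot 6 \right)}\right) - 25126 = \left(\left(-85\right)^{\frac{3}{2}} + i \sqrt{78}\right) - 25126 = \left(- 85 i \sqrt{85} + i \sqrt{78}\right) - 25126 = \left(i \sqrt{78} - 85 i \sqrt{85}\right) - 25126 = -25126 + i \sqrt{78} - 85 i \sqrt{85}$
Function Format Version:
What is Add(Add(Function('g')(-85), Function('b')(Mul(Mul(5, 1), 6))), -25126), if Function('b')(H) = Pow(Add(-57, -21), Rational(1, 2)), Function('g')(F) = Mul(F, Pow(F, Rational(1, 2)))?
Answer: Add(-25126, Mul(I, Pow(78, Rational(1, 2))), Mul(-85, I, Pow(85, Rational(1, 2)))) ≈ Add(-25126., Mul(-774.83, I))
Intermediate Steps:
Function('g')(F) = Pow(F, Rational(3, 2))
Function('b')(H) = Mul(I, Pow(78, Rational(1, 2))) (Function('b')(H) = Pow(-78, Rational(1, 2)) = Mul(I, Pow(78, Rational(1, 2))))
Add(Add(Function('g')(-85), Function('b')(Mul(Mul(5, 1), 6))), -25126) = Add(Add(Pow(-85, Rational(3, 2)), Mul(I, Pow(78, Rational(1, 2)))), -25126) = Add(Add(Mul(-85, I, Pow(85, Rational(1, 2))), Mul(I, Pow(78, Rational(1, 2)))), -25126) = Add(Add(Mul(I, Pow(78, Rational(1, 2))), Mul(-85, I, Pow(85, Rational(1, 2)))), -25126) = Add(-25126, Mul(I, Pow(78, Rational(1, 2))), Mul(-85, I, Pow(85, Rational(1, 2))))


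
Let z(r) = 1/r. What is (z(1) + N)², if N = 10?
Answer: 121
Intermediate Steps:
z(r) = 1/r
(z(1) + N)² = (1/1 + 10)² = (1 + 10)² = 11² = 121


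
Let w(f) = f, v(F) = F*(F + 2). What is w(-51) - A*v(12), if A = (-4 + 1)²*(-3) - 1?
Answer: 4653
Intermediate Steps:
v(F) = F*(2 + F)
A = -28 (A = (-3)²*(-3) - 1 = 9*(-3) - 1 = -27 - 1 = -28)
w(-51) - A*v(12) = -51 - (-28)*12*(2 + 12) = -51 - (-28)*12*14 = -51 - (-28)*168 = -51 - 1*(-4704) = -51 + 4704 = 4653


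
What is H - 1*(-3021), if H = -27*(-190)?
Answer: 8151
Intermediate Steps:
H = 5130
H - 1*(-3021) = 5130 - 1*(-3021) = 5130 + 3021 = 8151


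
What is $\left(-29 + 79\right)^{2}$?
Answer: $2500$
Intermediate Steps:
$\left(-29 + 79\right)^{2} = 50^{2} = 2500$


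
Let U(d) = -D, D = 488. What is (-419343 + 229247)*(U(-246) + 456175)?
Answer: -86624275952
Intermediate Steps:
U(d) = -488 (U(d) = -1*488 = -488)
(-419343 + 229247)*(U(-246) + 456175) = (-419343 + 229247)*(-488 + 456175) = -190096*455687 = -86624275952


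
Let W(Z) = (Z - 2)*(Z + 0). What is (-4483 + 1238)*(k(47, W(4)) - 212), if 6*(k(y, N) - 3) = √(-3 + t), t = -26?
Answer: 678205 - 3245*I*√29/6 ≈ 6.7821e+5 - 2912.5*I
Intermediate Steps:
W(Z) = Z*(-2 + Z) (W(Z) = (-2 + Z)*Z = Z*(-2 + Z))
k(y, N) = 3 + I*√29/6 (k(y, N) = 3 + √(-3 - 26)/6 = 3 + √(-29)/6 = 3 + (I*√29)/6 = 3 + I*√29/6)
(-4483 + 1238)*(k(47, W(4)) - 212) = (-4483 + 1238)*((3 + I*√29/6) - 212) = -3245*(-209 + I*√29/6) = 678205 - 3245*I*√29/6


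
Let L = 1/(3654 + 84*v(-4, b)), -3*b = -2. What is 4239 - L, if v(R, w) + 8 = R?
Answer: 11216393/2646 ≈ 4239.0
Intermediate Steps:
b = ⅔ (b = -⅓*(-2) = ⅔ ≈ 0.66667)
v(R, w) = -8 + R
L = 1/2646 (L = 1/(3654 + 84*(-8 - 4)) = 1/(3654 + 84*(-12)) = 1/(3654 - 1008) = 1/2646 ≈ 0.00037793)
4239 - L = 4239 - 1*1/2646 = 4239 - 1/2646 = 11216393/2646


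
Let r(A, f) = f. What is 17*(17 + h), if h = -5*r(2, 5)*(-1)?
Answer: 714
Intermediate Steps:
h = 25 (h = -5*5*(-1) = -25*(-1) = 25)
17*(17 + h) = 17*(17 + 25) = 17*42 = 714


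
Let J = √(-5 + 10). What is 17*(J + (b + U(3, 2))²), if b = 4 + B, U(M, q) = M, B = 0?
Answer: 833 + 17*√5 ≈ 871.01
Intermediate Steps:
b = 4 (b = 4 + 0 = 4)
J = √5 ≈ 2.2361
17*(J + (b + U(3, 2))²) = 17*(√5 + (4 + 3)²) = 17*(√5 + 7²) = 17*(√5 + 49) = 17*(49 + √5) = 833 + 17*√5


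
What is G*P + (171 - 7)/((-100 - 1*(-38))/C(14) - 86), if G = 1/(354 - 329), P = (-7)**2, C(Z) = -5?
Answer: -617/2300 ≈ -0.26826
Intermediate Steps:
P = 49
G = 1/25 ≈ 0.040000
G*P + (171 - 7)/((-100 - 1*(-38))/C(14) - 86) = (1/25)*49 + (171 - 7)/((-100 - 1*(-38))/(-5) - 86) = 49/25 + 164/((-100 + 38)*(-1/5) - 86) = 49/25 + 164/(-62*(-1/5) - 86) = 49/25 + 164/(62/5 - 86) = 49/25 + 164/(-368/5) = 49/25 + 164*(-5/368) = 49/25 - 205/92 = -617/2300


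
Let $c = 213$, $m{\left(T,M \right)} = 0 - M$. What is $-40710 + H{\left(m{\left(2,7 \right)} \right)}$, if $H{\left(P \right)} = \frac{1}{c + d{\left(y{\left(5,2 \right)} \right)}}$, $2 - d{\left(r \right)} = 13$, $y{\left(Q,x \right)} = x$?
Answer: $- \frac{8223419}{202} \approx -40710.0$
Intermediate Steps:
$d{\left(r \right)} = -11$ ($d{\left(r \right)} = 2 - 13 = -11$)
$m{\left(T,M \right)} = - M$
$H{\left(P \right)} = \frac{1}{202}$ ($H{\left(P \right)} = \frac{1}{213 - 11} = \frac{1}{202}$)
$-40710 + H{\left(m{\left(2,7 \right)} \right)} = -40710 + \frac{1}{202} = - \frac{8223419}{202}$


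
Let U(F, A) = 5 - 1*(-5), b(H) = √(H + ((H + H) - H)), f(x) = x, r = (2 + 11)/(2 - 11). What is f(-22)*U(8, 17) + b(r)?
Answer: -220 + I*√26/3 ≈ -220.0 + 1.6997*I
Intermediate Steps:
r = -13/9 (r = 13/(-9) = 13*(-⅑) = -13/9 ≈ -1.4444)
b(H) = √2*√H (b(H) = √(H + (2*H - H)) = √(H + H) = √(2*H) = √2*√H)
U(F, A) = 10 (U(F, A) = 5 + 5 = 10)
f(-22)*U(8, 17) + b(r) = -22*10 + √2*√(-13/9) = -220 + √2*(I*√13/3) = -220 + I*√26/3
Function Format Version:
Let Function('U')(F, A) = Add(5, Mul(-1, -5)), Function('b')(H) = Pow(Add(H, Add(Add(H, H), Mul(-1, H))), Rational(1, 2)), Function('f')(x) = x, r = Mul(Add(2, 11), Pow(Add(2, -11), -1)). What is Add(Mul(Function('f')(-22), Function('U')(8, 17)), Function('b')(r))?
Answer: Add(-220, Mul(Rational(1, 3), I, Pow(26, Rational(1, 2)))) ≈ Add(-220.00, Mul(1.6997, I))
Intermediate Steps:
r = Rational(-13, 9) (r = Mul(13, Pow(-9, -1)) = Mul(13, Rational(-1, 9)) = Rational(-13, 9) ≈ -1.4444)
Function('b')(H) = Mul(Pow(2, Rational(1, 2)), Pow(H, Rational(1, 2))) (Function('b')(H) = Pow(Add(H, Add(Mul(2, H), Mul(-1, H))), Rational(1, 2)) = Pow(Add(H, H), Rational(1, 2)) = Pow(Mul(2, H), Rational(1, 2)) = Mul(Pow(2, Rational(1, 2)), Pow(H, Rational(1, 2))))
Function('U')(F, A) = 10 (Function('U')(F, A) = Add(5, 5) = 10)
Add(Mul(Function('f')(-22), Function('U')(8, 17)), Function('b')(r)) = Add(Mul(-22, 10), Mul(Pow(2, Rational(1, 2)), Pow(Rational(-13, 9), Rational(1, 2)))) = Add(-220, Mul(Pow(2, Rational(1, 2)), Mul(Rational(1, 3), I, Pow(13, Rational(1, 2))))) = Add(-220, Mul(Rational(1, 3), I, Pow(26, Rational(1, 2))))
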